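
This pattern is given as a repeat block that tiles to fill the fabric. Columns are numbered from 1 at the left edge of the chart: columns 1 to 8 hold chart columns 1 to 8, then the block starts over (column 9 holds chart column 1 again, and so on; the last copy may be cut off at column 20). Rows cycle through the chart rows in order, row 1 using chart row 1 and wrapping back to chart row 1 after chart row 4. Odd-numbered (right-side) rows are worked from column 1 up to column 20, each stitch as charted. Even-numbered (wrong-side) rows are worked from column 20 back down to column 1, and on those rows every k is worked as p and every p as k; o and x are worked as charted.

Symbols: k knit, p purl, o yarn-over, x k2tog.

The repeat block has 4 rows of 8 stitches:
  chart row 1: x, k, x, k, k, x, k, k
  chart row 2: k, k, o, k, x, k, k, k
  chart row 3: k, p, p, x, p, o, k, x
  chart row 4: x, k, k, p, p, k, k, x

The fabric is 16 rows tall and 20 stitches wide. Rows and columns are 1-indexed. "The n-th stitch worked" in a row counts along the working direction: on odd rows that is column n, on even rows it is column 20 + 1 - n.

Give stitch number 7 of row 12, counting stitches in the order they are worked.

For row 12: chart row = ((12-1) mod 4) + 1 = 4; this is a WS (even) row.
Chart row 4 tiled across columns 1-20: x k k p p k k x x k k p p k k x x k k p
Wrong side: read the tiled row from column 20 down to 1 and exchange k with p (leave o, x).
Row 12 as worked: k p p x x p p k k p p x x p p k k p p x
Stitch 7 in working order -> p

Result:
p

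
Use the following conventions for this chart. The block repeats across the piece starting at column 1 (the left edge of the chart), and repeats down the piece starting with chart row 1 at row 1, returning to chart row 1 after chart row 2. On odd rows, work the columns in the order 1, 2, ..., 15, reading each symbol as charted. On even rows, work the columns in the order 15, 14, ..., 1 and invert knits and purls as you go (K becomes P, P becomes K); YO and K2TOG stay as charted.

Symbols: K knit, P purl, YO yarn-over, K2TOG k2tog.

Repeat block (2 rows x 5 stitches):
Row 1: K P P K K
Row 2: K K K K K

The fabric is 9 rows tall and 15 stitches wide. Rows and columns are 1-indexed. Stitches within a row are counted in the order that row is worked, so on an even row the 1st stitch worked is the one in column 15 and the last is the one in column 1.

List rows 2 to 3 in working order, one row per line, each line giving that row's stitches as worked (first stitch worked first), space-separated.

Row 2: chart row 2, WS - tiled (columns 1-15): K K K K K K K K K K K K K K K; work from column 15 back to 1 with K<->P swapped.
Row 3: chart row 1, RS - tile across columns 1-15 and work as-is.

Result:
P P P P P P P P P P P P P P P
K P P K K K P P K K K P P K K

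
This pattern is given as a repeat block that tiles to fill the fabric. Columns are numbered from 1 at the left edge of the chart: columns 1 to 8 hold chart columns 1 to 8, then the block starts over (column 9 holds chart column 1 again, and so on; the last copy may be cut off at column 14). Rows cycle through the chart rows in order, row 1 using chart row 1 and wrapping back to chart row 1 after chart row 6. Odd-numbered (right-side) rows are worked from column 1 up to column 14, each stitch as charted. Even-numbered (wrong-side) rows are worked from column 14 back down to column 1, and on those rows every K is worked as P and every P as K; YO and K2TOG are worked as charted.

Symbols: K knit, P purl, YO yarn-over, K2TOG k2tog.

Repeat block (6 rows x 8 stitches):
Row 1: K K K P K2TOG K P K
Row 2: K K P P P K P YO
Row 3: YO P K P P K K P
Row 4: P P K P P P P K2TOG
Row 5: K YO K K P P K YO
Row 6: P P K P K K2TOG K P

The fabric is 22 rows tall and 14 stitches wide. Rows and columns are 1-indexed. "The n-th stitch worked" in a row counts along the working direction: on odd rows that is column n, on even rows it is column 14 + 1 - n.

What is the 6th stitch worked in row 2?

Row 2: (2-1) mod 6 = 1, so use chart row 2. Even row -> WS.
Chart row 2 tiled across columns 1-14: K K P P P K P YO K K P P P K
WS: work from column 14 back to column 1 (reverse the tiled row), swapping K<->P (YO and K2TOG unchanged).
Row 2 as worked: P K K K P P YO K P K K K P P
Stitch 6 in working order -> P

Result:
P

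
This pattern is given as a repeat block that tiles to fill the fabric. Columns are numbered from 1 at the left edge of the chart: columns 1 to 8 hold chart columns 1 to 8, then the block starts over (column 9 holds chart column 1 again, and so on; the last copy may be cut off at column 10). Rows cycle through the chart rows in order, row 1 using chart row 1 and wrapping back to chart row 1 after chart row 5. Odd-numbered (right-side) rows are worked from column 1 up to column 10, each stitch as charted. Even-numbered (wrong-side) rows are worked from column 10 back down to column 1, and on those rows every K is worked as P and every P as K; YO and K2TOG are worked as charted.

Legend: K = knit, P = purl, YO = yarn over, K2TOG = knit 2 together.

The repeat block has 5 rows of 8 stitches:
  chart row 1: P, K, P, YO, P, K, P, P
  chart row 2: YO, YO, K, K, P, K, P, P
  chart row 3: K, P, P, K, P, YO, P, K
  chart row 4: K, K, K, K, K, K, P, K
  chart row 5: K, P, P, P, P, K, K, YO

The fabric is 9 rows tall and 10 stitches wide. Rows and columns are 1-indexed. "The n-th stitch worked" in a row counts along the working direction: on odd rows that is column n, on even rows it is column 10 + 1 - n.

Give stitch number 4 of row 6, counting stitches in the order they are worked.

Stitch:
K

Derivation:
Row 6 uses chart row ((6-1) mod 5)+1 = 1. Row 6 is even, so WS.
Chart row 1 tiled across columns 1-10: P K P YO P K P P P K
WS row: flip the tiled sequence (start at column 10) and apply K<->P; YO and K2TOG stay.
Row 6 as worked: P K K K P K YO K P K
Counting 4 along the worked row gives K.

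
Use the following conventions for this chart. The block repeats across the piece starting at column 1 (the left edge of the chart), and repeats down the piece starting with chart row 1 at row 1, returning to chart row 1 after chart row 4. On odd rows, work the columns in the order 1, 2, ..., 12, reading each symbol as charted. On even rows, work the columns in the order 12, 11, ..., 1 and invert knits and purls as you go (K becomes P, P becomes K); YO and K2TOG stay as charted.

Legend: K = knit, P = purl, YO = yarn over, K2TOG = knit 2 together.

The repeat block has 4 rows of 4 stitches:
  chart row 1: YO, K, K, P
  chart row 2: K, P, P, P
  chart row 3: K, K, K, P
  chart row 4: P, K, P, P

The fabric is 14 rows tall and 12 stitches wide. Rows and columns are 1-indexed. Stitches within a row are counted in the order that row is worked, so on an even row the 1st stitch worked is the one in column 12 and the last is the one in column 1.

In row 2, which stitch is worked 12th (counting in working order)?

Stitch:
P

Derivation:
For row 2: chart row = ((2-1) mod 4) + 1 = 2; this is a WS (even) row.
Chart row 2 tiled across columns 1-12: K P P P K P P P K P P P
WS row: flip the tiled sequence (start at column 12) and apply K<->P; YO and K2TOG stay.
Row 2 as worked: K K K P K K K P K K K P
The 12th stitch worked is P.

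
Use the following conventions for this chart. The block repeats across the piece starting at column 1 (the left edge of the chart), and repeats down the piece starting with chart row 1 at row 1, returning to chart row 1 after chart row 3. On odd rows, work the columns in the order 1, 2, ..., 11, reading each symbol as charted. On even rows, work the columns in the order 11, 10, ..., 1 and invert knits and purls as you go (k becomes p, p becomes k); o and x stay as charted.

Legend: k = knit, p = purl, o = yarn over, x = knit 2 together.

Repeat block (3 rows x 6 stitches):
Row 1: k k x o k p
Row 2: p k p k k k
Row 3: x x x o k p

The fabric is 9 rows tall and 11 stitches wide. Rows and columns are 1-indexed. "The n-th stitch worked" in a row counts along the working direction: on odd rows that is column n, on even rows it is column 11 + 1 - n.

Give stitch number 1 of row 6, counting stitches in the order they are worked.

Row 6 uses chart row ((6-1) mod 3)+1 = 3. Row 6 is even, so WS.
Chart row 3 tiled across columns 1-11: x x x o k p x x x o k
WS row: flip the tiled sequence (start at column 11) and apply k<->p; o and x stay.
Row 6 as worked: p o x x x k p o x x x
The 1st stitch worked is p.

== STITCH ==
p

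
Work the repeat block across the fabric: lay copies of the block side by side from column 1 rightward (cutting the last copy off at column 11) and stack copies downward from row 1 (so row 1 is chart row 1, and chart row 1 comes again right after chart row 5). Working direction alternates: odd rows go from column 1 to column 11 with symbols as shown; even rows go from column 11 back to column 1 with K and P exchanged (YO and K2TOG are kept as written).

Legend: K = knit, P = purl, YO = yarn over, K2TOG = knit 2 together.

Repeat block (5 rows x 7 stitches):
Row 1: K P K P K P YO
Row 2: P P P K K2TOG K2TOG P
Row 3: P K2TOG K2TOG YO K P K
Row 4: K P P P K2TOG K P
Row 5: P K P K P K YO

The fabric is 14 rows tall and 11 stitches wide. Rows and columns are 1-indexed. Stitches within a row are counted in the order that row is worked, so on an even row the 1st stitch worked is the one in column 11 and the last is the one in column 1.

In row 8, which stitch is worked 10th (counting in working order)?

== STITCH ==
K2TOG

Derivation:
For row 8: chart row = ((8-1) mod 5) + 1 = 3; this is a WS (even) row.
Chart row 3 tiled across columns 1-11: P K2TOG K2TOG YO K P K P K2TOG K2TOG YO
Wrong side: read the tiled row from column 11 down to 1 and exchange K with P (leave YO, K2TOG).
Row 8 as worked: YO K2TOG K2TOG K P K P YO K2TOG K2TOG K
Stitch 10 in working order -> K2TOG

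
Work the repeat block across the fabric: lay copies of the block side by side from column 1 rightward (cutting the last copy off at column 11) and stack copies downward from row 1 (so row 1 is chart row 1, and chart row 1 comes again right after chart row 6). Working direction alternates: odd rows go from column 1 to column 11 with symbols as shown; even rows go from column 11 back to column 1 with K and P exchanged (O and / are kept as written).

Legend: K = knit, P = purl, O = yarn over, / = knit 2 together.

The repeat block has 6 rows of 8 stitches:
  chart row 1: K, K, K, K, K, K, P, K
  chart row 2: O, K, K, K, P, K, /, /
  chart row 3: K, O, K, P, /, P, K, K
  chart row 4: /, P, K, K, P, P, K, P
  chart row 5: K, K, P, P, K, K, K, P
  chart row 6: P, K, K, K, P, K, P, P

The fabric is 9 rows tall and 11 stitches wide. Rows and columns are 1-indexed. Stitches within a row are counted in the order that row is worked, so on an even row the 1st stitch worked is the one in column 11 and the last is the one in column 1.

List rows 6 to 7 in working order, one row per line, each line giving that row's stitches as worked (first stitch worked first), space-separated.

== ROWS AS WORKED ==
P P K K K P K P P P K
K K K K K K P K K K K

Derivation:
Row 6: chart row 6, WS - tiled (columns 1-11): P K K K P K P P P K K; work from column 11 back to 1 with K<->P swapped.
Row 7: chart row 1, RS - tile across columns 1-11 and work as-is.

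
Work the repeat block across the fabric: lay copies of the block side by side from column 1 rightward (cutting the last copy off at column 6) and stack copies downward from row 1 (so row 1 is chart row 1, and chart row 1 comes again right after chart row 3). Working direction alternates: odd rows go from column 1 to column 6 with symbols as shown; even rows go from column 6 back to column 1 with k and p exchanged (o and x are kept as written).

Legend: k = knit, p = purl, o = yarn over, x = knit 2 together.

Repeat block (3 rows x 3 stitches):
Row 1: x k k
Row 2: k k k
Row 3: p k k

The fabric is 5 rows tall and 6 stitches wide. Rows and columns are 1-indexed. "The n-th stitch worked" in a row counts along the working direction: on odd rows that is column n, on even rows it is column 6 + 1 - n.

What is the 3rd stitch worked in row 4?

Stitch:
x

Derivation:
Row 4 uses chart row ((4-1) mod 3)+1 = 1. Row 4 is even, so WS.
Chart row 1 tiled across columns 1-6: x k k x k k
Wrong side: read the tiled row from column 6 down to 1 and exchange k with p (leave o, x).
Row 4 as worked: p p x p p x
Stitch 3 in working order -> x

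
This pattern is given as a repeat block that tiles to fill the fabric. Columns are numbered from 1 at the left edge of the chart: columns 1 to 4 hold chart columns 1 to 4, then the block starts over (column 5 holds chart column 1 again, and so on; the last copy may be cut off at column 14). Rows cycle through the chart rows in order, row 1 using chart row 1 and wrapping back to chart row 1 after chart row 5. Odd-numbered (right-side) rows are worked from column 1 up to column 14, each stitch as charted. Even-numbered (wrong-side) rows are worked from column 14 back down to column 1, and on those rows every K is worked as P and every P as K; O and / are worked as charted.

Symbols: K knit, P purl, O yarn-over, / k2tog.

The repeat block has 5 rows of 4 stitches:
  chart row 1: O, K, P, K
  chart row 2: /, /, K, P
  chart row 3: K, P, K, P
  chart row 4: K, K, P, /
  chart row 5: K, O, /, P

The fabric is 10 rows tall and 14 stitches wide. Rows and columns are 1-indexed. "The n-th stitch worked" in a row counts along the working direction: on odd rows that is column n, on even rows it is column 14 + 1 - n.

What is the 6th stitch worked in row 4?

Stitch:
P

Derivation:
Row 4: (4-1) mod 5 = 3, so use chart row 4. Even row -> WS.
Chart row 4 tiled across columns 1-14: K K P / K K P / K K P / K K
WS row: flip the tiled sequence (start at column 14) and apply K<->P; O and / stay.
Row 4 as worked: P P / K P P / K P P / K P P
The 6th stitch worked is P.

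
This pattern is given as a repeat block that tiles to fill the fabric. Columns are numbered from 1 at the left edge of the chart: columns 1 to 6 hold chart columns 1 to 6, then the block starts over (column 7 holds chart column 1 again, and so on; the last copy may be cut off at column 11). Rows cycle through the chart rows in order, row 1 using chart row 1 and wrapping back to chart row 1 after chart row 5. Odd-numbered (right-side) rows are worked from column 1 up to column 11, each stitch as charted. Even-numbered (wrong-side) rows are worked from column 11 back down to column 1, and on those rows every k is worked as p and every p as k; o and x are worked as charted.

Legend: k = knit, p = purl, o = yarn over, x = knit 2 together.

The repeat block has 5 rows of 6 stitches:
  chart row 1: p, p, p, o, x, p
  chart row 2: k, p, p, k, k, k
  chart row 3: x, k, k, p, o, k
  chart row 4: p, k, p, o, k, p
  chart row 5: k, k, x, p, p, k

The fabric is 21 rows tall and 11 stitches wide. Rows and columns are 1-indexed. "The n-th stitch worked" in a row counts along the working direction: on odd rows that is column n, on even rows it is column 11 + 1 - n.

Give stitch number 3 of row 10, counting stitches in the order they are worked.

Result:
x

Derivation:
Row 10: (10-1) mod 5 = 4, so use chart row 5. Even row -> WS.
Chart row 5 tiled across columns 1-11: k k x p p k k k x p p
WS row: flip the tiled sequence (start at column 11) and apply k<->p; o and x stay.
Row 10 as worked: k k x p p p k k x p p
The 3rd stitch worked is x.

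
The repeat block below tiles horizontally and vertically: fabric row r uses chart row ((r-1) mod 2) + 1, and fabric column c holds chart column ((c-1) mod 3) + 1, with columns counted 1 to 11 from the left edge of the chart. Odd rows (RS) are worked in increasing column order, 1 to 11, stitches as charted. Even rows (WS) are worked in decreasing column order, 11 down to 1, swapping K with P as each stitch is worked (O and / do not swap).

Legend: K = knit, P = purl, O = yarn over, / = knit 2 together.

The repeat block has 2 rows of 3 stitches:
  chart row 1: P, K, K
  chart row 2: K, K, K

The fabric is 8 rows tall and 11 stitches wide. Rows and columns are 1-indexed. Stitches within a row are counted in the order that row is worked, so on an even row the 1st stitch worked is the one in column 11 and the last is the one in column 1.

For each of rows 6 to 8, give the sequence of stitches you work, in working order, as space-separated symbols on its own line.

Row 6: chart row 2, WS - tiled (columns 1-11): K K K K K K K K K K K; work from column 11 back to 1 with K<->P swapped.
Row 7: chart row 1, RS - tile across columns 1-11 and work as-is.
Row 8: chart row 2, WS - tiled (columns 1-11): K K K K K K K K K K K; work from column 11 back to 1 with K<->P swapped.

Result:
P P P P P P P P P P P
P K K P K K P K K P K
P P P P P P P P P P P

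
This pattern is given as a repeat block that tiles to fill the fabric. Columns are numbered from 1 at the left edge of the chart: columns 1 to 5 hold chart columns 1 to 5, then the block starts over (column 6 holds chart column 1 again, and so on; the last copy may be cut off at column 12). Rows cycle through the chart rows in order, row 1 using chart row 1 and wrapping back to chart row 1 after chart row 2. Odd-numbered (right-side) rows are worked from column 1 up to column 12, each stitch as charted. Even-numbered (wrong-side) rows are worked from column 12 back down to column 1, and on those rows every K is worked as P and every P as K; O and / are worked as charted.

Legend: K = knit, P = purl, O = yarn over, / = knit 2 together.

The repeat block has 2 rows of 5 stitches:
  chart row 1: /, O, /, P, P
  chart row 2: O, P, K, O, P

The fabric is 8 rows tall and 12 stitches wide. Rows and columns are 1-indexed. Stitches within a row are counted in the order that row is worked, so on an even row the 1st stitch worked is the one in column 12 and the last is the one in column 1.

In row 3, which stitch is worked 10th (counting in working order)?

Result:
P

Derivation:
For row 3: chart row = ((3-1) mod 2) + 1 = 1; this is a RS (odd) row.
Chart row 1 tiled across columns 1-12: / O / P P / O / P P / O
RS: work column 1 to column 12, symbols as charted — the tiled row is the row as worked.
The 10th stitch worked is P.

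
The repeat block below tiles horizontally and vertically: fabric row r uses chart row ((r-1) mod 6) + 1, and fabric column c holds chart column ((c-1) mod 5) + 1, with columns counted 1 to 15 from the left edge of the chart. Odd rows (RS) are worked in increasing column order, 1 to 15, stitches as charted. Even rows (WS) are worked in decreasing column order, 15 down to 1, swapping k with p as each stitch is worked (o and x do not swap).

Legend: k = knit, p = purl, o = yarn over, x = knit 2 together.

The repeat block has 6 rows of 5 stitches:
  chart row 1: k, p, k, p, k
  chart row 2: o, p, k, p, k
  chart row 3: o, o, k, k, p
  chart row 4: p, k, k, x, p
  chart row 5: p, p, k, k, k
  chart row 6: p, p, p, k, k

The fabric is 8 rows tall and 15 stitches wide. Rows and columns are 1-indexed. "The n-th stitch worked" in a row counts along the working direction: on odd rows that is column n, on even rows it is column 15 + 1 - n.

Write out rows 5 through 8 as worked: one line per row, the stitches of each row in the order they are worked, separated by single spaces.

Row 5: chart row 5, RS - tile across columns 1-15 and work as-is.
Row 6: chart row 6, WS - tiled (columns 1-15): p p p k k p p p k k p p p k k; work from column 15 back to 1 with k<->p swapped.
Row 7: chart row 1, RS - tile across columns 1-15 and work as-is.
Row 8: chart row 2, WS - tiled (columns 1-15): o p k p k o p k p k o p k p k; work from column 15 back to 1 with k<->p swapped.

== ROWS AS WORKED ==
p p k k k p p k k k p p k k k
p p k k k p p k k k p p k k k
k p k p k k p k p k k p k p k
p k p k o p k p k o p k p k o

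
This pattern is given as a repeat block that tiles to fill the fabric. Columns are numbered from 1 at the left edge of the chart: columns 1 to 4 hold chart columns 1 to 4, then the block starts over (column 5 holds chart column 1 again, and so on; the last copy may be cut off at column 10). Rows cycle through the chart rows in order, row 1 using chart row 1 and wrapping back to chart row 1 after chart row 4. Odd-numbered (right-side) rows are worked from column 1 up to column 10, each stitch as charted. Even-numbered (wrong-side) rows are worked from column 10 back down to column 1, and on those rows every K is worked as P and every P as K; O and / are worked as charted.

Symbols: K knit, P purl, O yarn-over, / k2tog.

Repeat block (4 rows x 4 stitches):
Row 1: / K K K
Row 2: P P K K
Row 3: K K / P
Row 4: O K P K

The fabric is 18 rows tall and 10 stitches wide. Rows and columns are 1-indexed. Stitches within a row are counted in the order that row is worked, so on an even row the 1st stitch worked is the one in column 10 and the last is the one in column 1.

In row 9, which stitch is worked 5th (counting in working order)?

== STITCH ==
/

Derivation:
Row 9: (9-1) mod 4 = 0, so use chart row 1. Odd row -> RS.
Chart row 1 tiled across columns 1-10: / K K K / K K K / K
Right side: take the tiled row as-is (worked left to right from column 1).
The 5th stitch worked is /.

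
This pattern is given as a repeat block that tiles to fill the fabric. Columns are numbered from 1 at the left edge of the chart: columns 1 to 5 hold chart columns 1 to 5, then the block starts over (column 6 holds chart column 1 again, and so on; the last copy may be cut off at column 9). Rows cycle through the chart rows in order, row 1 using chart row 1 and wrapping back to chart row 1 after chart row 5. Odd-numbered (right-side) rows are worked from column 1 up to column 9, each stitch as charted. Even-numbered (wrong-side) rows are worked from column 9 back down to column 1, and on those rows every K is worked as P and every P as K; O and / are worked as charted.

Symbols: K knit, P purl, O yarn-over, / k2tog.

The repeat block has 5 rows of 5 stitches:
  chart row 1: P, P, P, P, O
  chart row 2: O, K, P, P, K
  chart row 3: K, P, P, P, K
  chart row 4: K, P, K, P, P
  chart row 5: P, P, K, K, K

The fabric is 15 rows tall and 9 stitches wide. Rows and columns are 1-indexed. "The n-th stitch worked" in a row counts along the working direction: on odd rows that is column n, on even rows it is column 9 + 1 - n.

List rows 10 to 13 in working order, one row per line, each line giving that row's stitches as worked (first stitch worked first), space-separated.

Rows as worked:
P P K K P P P K K
P P P P O P P P P
K K P O P K K P O
K P P P K K P P P

Derivation:
Row 10: chart row 5, WS - tiled (columns 1-9): P P K K K P P K K; work from column 9 back to 1 with K<->P swapped.
Row 11: chart row 1, RS - tile across columns 1-9 and work as-is.
Row 12: chart row 2, WS - tiled (columns 1-9): O K P P K O K P P; work from column 9 back to 1 with K<->P swapped.
Row 13: chart row 3, RS - tile across columns 1-9 and work as-is.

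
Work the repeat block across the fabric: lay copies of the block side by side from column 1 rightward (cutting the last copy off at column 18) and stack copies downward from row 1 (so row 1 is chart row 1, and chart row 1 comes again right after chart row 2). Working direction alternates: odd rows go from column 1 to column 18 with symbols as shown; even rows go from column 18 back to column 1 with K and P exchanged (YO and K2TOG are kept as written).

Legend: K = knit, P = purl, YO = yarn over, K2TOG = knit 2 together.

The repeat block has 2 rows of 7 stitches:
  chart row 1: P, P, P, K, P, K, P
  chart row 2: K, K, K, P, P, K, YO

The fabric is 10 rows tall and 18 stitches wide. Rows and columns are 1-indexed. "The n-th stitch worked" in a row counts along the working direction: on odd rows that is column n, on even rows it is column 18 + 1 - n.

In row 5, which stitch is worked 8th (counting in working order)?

For row 5: chart row = ((5-1) mod 2) + 1 = 1; this is a RS (odd) row.
Chart row 1 tiled across columns 1-18: P P P K P K P P P P K P K P P P P K
RS row: no reversal, no swap; stitch n worked = column n.
Stitch 8 in working order -> P

Result:
P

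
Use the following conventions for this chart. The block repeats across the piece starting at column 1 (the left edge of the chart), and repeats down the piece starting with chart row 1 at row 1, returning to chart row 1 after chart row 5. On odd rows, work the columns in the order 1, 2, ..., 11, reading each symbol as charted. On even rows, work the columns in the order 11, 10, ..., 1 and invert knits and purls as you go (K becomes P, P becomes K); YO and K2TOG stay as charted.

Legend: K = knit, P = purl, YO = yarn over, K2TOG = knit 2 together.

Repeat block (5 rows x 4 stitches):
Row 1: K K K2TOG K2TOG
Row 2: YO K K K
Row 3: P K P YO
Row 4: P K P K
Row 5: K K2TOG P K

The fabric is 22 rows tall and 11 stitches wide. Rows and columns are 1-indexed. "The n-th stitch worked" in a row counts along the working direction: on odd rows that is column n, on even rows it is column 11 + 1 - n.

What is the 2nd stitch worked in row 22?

Result:
P

Derivation:
Row 22: (22-1) mod 5 = 1, so use chart row 2. Even row -> WS.
Chart row 2 tiled across columns 1-11: YO K K K YO K K K YO K K
Wrong side: read the tiled row from column 11 down to 1 and exchange K with P (leave YO, K2TOG).
Row 22 as worked: P P YO P P P YO P P P YO
The 2nd stitch worked is P.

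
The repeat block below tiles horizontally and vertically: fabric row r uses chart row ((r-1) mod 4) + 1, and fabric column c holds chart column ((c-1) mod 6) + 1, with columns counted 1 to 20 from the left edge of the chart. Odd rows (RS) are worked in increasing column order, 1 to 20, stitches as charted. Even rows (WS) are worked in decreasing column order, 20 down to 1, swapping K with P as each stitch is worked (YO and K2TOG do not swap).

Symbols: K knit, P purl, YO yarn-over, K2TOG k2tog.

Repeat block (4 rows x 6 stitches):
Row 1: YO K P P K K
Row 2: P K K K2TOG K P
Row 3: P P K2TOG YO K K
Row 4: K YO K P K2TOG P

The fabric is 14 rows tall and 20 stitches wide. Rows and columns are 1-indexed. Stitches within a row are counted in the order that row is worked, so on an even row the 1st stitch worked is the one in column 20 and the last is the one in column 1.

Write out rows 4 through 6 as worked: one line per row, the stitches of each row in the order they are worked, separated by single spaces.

Row 4: chart row 4, WS - tiled (columns 1-20): K YO K P K2TOG P K YO K P K2TOG P K YO K P K2TOG P K YO; work from column 20 back to 1 with K<->P swapped.
Row 5: chart row 1, RS - tile across columns 1-20 and work as-is.
Row 6: chart row 2, WS - tiled (columns 1-20): P K K K2TOG K P P K K K2TOG K P P K K K2TOG K P P K; work from column 20 back to 1 with K<->P swapped.

Result:
YO P K K2TOG K P YO P K K2TOG K P YO P K K2TOG K P YO P
YO K P P K K YO K P P K K YO K P P K K YO K
P K K P K2TOG P P K K P K2TOG P P K K P K2TOG P P K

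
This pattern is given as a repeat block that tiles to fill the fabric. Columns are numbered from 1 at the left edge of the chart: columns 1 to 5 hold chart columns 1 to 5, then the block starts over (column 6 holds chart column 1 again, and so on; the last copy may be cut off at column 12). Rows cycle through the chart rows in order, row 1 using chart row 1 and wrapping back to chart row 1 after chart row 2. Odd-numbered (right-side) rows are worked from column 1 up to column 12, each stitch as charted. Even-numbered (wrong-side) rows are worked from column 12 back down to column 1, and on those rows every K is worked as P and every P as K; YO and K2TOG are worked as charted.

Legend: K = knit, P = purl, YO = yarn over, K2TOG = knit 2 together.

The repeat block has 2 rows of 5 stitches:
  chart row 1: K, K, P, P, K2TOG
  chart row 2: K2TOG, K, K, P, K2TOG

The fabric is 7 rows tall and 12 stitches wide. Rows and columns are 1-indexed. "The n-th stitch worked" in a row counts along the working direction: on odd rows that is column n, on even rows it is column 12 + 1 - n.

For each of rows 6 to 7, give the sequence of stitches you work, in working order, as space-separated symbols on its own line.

Rows as worked:
P K2TOG K2TOG K P P K2TOG K2TOG K P P K2TOG
K K P P K2TOG K K P P K2TOG K K

Derivation:
Row 6: chart row 2, WS - tiled (columns 1-12): K2TOG K K P K2TOG K2TOG K K P K2TOG K2TOG K; work from column 12 back to 1 with K<->P swapped.
Row 7: chart row 1, RS - tile across columns 1-12 and work as-is.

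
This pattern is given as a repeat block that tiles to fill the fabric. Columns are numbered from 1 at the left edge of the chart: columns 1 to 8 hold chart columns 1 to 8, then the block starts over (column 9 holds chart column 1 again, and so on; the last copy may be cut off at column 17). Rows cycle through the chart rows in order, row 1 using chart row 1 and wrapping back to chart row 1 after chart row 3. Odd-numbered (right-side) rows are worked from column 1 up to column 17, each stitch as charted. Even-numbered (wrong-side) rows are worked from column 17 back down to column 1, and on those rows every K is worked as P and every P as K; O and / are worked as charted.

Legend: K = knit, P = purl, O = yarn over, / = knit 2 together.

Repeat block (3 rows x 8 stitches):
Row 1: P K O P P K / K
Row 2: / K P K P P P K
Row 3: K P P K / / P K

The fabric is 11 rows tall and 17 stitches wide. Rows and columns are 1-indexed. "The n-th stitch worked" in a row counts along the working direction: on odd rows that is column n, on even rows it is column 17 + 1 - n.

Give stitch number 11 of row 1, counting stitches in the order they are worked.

Row 1: (1-1) mod 3 = 0, so use chart row 1. Odd row -> RS.
Chart row 1 tiled across columns 1-17: P K O P P K / K P K O P P K / K P
RS: work column 1 to column 17, symbols as charted — the tiled row is the row as worked.
The 11th stitch worked is O.

== STITCH ==
O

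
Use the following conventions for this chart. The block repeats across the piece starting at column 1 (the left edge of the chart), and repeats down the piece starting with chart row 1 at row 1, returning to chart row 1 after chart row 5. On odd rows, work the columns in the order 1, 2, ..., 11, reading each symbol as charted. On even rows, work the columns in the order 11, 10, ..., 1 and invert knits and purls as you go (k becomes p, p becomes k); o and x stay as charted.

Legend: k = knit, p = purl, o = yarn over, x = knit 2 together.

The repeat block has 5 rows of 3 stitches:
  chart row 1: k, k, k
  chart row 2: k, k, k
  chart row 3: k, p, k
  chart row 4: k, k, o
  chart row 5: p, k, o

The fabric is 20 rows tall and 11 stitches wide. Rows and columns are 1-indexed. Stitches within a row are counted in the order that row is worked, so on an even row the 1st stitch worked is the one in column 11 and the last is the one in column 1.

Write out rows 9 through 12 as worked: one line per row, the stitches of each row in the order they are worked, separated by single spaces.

Rows as worked:
k k o k k o k k o k k
p k o p k o p k o p k
k k k k k k k k k k k
p p p p p p p p p p p

Derivation:
Row 9: chart row 4, RS - tile across columns 1-11 and work as-is.
Row 10: chart row 5, WS - tiled (columns 1-11): p k o p k o p k o p k; work from column 11 back to 1 with k<->p swapped.
Row 11: chart row 1, RS - tile across columns 1-11 and work as-is.
Row 12: chart row 2, WS - tiled (columns 1-11): k k k k k k k k k k k; work from column 11 back to 1 with k<->p swapped.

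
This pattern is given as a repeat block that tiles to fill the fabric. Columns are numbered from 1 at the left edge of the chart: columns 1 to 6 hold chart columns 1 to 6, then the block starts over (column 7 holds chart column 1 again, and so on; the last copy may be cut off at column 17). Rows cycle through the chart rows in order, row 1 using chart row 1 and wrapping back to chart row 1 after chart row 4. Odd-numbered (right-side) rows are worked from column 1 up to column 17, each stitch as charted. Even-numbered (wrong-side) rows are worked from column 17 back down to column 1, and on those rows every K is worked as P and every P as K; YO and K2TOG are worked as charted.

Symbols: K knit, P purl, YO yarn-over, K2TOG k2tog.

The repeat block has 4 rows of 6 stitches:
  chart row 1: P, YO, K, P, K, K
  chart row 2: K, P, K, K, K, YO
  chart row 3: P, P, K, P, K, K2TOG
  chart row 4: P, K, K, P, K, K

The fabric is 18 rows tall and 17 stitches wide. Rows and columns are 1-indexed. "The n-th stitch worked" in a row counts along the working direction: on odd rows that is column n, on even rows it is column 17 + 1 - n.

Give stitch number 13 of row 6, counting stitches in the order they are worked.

Row 6 uses chart row ((6-1) mod 4)+1 = 2. Row 6 is even, so WS.
Chart row 2 tiled across columns 1-17: K P K K K YO K P K K K YO K P K K K
WS: work from column 17 back to column 1 (reverse the tiled row), swapping K<->P (YO and K2TOG unchanged).
Row 6 as worked: P P P K P YO P P P K P YO P P P K P
The 13th stitch worked is P.

Stitch:
P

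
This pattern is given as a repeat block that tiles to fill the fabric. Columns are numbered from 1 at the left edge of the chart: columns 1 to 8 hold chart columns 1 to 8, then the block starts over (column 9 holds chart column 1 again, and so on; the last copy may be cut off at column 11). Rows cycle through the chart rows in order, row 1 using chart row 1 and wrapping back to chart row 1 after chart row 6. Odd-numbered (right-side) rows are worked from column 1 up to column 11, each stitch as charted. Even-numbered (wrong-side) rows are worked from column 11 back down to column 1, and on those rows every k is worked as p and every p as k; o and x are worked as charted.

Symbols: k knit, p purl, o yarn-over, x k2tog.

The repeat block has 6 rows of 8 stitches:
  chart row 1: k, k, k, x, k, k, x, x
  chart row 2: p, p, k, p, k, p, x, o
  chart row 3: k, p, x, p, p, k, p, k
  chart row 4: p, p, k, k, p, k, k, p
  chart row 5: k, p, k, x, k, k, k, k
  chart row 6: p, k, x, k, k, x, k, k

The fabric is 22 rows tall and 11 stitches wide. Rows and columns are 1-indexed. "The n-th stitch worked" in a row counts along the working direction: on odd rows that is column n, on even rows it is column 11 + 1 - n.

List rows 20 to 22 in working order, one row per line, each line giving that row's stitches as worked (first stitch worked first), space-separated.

Rows as worked:
p k k o x k p k p k k
k p x p p k p k k p x
p k k k p p k p p k k

Derivation:
Row 20: chart row 2, WS - tiled (columns 1-11): p p k p k p x o p p k; work from column 11 back to 1 with k<->p swapped.
Row 21: chart row 3, RS - tile across columns 1-11 and work as-is.
Row 22: chart row 4, WS - tiled (columns 1-11): p p k k p k k p p p k; work from column 11 back to 1 with k<->p swapped.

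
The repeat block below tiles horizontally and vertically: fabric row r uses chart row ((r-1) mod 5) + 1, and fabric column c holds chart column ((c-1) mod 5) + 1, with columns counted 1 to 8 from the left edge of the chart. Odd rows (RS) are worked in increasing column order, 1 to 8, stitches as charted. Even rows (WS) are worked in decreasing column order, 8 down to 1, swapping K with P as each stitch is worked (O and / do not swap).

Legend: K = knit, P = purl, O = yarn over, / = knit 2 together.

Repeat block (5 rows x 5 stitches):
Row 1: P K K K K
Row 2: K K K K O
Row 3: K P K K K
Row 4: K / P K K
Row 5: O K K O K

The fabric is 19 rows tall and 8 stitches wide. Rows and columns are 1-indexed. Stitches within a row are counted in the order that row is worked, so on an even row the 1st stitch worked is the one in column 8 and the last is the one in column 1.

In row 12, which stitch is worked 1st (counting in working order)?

Row 12 uses chart row ((12-1) mod 5)+1 = 2. Row 12 is even, so WS.
Chart row 2 tiled across columns 1-8: K K K K O K K K
Wrong side: read the tiled row from column 8 down to 1 and exchange K with P (leave O, /).
Row 12 as worked: P P P O P P P P
Counting 1 along the worked row gives P.

Stitch:
P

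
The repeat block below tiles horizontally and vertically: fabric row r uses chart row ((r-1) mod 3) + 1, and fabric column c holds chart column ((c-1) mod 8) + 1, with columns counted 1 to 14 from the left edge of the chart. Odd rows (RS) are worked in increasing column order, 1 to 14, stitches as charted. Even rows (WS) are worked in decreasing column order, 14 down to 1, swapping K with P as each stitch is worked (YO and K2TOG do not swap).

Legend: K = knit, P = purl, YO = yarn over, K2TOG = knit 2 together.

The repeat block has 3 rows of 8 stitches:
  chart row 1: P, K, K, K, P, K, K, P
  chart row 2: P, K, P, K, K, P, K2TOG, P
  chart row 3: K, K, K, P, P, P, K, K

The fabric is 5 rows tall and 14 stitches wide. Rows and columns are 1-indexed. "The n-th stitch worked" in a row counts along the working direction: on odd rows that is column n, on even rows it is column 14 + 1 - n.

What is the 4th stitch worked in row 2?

Row 2 uses chart row ((2-1) mod 3)+1 = 2. Row 2 is even, so WS.
Chart row 2 tiled across columns 1-14: P K P K K P K2TOG P P K P K K P
WS row: flip the tiled sequence (start at column 14) and apply K<->P; YO and K2TOG stay.
Row 2 as worked: K P P K P K K K2TOG K P P K P K
Counting 4 along the worked row gives K.

Stitch:
K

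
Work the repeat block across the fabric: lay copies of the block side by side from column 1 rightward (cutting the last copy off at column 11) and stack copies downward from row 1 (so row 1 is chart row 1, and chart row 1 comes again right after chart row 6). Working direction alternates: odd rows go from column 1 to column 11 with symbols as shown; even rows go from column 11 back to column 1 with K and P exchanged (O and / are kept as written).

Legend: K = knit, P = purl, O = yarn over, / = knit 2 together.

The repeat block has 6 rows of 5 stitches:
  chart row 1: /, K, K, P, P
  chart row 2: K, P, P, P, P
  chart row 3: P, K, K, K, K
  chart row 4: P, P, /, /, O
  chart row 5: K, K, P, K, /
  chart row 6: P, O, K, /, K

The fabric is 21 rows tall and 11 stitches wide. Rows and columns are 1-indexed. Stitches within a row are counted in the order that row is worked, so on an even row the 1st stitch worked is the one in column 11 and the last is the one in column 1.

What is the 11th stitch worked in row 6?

Row 6 uses chart row ((6-1) mod 6)+1 = 6. Row 6 is even, so WS.
Chart row 6 tiled across columns 1-11: P O K / K P O K / K P
WS: work from column 11 back to column 1 (reverse the tiled row), swapping K<->P (O and / unchanged).
Row 6 as worked: K P / P O K P / P O K
Stitch 11 in working order -> K

Result:
K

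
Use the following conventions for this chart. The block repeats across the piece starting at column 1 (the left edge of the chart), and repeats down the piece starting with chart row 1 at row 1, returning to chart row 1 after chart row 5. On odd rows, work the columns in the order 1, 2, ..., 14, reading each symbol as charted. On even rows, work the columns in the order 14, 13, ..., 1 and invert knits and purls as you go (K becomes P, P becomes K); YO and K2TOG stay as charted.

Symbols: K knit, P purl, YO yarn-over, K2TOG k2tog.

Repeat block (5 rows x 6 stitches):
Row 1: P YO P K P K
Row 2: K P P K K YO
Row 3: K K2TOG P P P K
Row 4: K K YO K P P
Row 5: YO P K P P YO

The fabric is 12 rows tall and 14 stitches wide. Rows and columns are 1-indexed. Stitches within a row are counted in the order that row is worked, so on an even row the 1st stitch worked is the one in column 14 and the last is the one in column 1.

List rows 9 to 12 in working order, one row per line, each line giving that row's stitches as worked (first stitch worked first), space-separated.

Row 9: chart row 4, RS - tile across columns 1-14 and work as-is.
Row 10: chart row 5, WS - tiled (columns 1-14): YO P K P P YO YO P K P P YO YO P; work from column 14 back to 1 with K<->P swapped.
Row 11: chart row 1, RS - tile across columns 1-14 and work as-is.
Row 12: chart row 2, WS - tiled (columns 1-14): K P P K K YO K P P K K YO K P; work from column 14 back to 1 with K<->P swapped.

== ROWS AS WORKED ==
K K YO K P P K K YO K P P K K
K YO YO K K P K YO YO K K P K YO
P YO P K P K P YO P K P K P YO
K P YO P P K K P YO P P K K P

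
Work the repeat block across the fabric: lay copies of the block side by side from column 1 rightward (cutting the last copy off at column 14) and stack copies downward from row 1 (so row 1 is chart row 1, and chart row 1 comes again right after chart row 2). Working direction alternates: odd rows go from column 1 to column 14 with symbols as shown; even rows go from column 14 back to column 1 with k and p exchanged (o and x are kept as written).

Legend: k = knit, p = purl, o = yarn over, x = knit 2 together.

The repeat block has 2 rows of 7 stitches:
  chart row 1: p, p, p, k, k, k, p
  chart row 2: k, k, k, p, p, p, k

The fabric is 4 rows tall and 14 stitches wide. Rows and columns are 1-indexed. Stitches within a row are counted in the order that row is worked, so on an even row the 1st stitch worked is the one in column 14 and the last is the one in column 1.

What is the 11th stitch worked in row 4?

Row 4 uses chart row ((4-1) mod 2)+1 = 2. Row 4 is even, so WS.
Chart row 2 tiled across columns 1-14: k k k p p p k k k k p p p k
WS: work from column 14 back to column 1 (reverse the tiled row), swapping k<->p (o and x unchanged).
Row 4 as worked: p k k k p p p p k k k p p p
Stitch 11 in working order -> k

== STITCH ==
k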